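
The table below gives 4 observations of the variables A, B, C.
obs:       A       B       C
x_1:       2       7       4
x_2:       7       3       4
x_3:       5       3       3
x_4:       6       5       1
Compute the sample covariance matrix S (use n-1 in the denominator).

Step 1 — column means:
  mean(A) = (2 + 7 + 5 + 6) / 4 = 20/4 = 5
  mean(B) = (7 + 3 + 3 + 5) / 4 = 18/4 = 4.5
  mean(C) = (4 + 4 + 3 + 1) / 4 = 12/4 = 3

Step 2 — sample covariance S[i,j] = (1/(n-1)) · Σ_k (x_{k,i} - mean_i) · (x_{k,j} - mean_j), with n-1 = 3.
  S[A,A] = ((-3)·(-3) + (2)·(2) + (0)·(0) + (1)·(1)) / 3 = 14/3 = 4.6667
  S[A,B] = ((-3)·(2.5) + (2)·(-1.5) + (0)·(-1.5) + (1)·(0.5)) / 3 = -10/3 = -3.3333
  S[A,C] = ((-3)·(1) + (2)·(1) + (0)·(0) + (1)·(-2)) / 3 = -3/3 = -1
  S[B,B] = ((2.5)·(2.5) + (-1.5)·(-1.5) + (-1.5)·(-1.5) + (0.5)·(0.5)) / 3 = 11/3 = 3.6667
  S[B,C] = ((2.5)·(1) + (-1.5)·(1) + (-1.5)·(0) + (0.5)·(-2)) / 3 = 0/3 = 0
  S[C,C] = ((1)·(1) + (1)·(1) + (0)·(0) + (-2)·(-2)) / 3 = 6/3 = 2

S is symmetric (S[j,i] = S[i,j]). Assembling:

S = [[4.6667, -3.3333, -1],
 [-3.3333, 3.6667, 0],
 [-1, 0, 2]]


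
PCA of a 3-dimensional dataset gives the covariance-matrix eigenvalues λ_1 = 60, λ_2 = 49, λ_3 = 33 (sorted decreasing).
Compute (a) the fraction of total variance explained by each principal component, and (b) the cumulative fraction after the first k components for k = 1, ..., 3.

Step 1 — total variance = trace(Sigma) = Σ λ_i = 60 + 49 + 33 = 142.

Step 2 — fraction explained by component i = λ_i / Σ λ:
  PC1: 60/142 = 0.4225
  PC2: 49/142 = 0.3451
  PC3: 33/142 = 0.2324

Step 3 — cumulative fraction after k components = (λ_1 + ... + λ_k) / Σ λ:
  k = 1: 60/142 = 0.4225
  k = 2: (60 + 49)/142 = 109/142 = 0.7676
  k = 3: (60 + 49 + 33)/142 = 142/142 = 1

Summary (fraction, with percent):

explained: PC1 0.4225 (42.25%), PC2 0.3451 (34.51%), PC3 0.2324 (23.24%);  cumulative: 0.4225, 0.7676, 1


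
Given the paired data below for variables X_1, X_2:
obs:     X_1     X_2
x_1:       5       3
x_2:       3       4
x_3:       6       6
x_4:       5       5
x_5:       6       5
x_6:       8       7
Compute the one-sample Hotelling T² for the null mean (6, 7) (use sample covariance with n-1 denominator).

Step 1 — sample mean vector:
  mean(X_1) = (5 + 3 + 6 + 5 + 6 + 8) / 6 = 33/6 = 5.5
  mean(X_2) = (3 + 4 + 6 + 5 + 5 + 7) / 6 = 30/6 = 5
  x̄ = (5.5, 5),  deviation x̄ - mu_0 = (5.5, 5) - (6, 7) = (-0.5, -2).

Step 2 — sample covariance matrix, S[i,j] = (1/(n-1)) · Σ_k (x_{k,i} - mean_i) · (x_{k,j} - mean_j), divisor n-1 = 5:
  S[X_1,X_1] = ((-0.5)·(-0.5) + (-2.5)·(-2.5) + (0.5)·(0.5) + (-0.5)·(-0.5) + (0.5)·(0.5) + (2.5)·(2.5)) / 5 = 13.5/5 = 2.7
  S[X_1,X_2] = ((-0.5)·(-2) + (-2.5)·(-1) + (0.5)·(1) + (-0.5)·(0) + (0.5)·(0) + (2.5)·(2)) / 5 = 9/5 = 1.8
  S[X_2,X_2] = ((-2)·(-2) + (-1)·(-1) + (1)·(1) + (0)·(0) + (0)·(0) + (2)·(2)) / 5 = 10/5 = 2
  S = [[2.7, 1.8],
 [1.8, 2]].

Step 3 — invert S. det(S) = 2.7·2 - (1.8)² = 2.16.
  S^{-1} = (1/det) · [[d, -b], [-b, a]] = [[0.9259, -0.8333],
 [-0.8333, 1.25]].

Step 4 — quadratic form (x̄ - mu_0)^T · S^{-1} · (x̄ - mu_0):
  S^{-1} · (x̄ - mu_0) = (1.2037, -2.0833),
  (x̄ - mu_0)^T · [...] = (-0.5)·(1.2037) + (-2)·(-2.0833) = 3.5648.

Step 5 — scale by n: T² = 6 · 3.5648 = 21.3889.

T² ≈ 21.3889


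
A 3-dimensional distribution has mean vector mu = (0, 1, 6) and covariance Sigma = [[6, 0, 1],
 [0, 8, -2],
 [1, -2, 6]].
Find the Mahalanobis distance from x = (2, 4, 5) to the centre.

Step 1 — centre the observation: (x - mu) = (2, 3, -1).

Step 2 — invert Sigma (cofactor / det for 3×3, or solve directly):
  Sigma^{-1} = [[0.1719, -0.0078, -0.0312],
 [-0.0078, 0.1367, 0.0469],
 [-0.0312, 0.0469, 0.1875]].

Step 3 — form the quadratic (x - mu)^T · Sigma^{-1} · (x - mu):
  Sigma^{-1} · (x - mu) = (0.3516, 0.3477, -0.1094).
  (x - mu)^T · [Sigma^{-1} · (x - mu)] = (2)·(0.3516) + (3)·(0.3477) + (-1)·(-0.1094) = 1.8555.

Step 4 — take square root: d = √(1.8555) ≈ 1.3622.

d(x, mu) = √(1.8555) ≈ 1.3622


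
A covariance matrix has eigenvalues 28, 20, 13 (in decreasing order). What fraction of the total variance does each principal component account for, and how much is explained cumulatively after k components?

Step 1 — total variance = trace(Sigma) = Σ λ_i = 28 + 20 + 13 = 61.

Step 2 — fraction explained by component i = λ_i / Σ λ:
  PC1: 28/61 = 0.459
  PC2: 20/61 = 0.3279
  PC3: 13/61 = 0.2131

Step 3 — cumulative fraction after k components = (λ_1 + ... + λ_k) / Σ λ:
  k = 1: 28/61 = 0.459
  k = 2: (28 + 20)/61 = 48/61 = 0.7869
  k = 3: (28 + 20 + 13)/61 = 61/61 = 1

Summary (fraction, with percent):

explained: PC1 0.459 (45.9%), PC2 0.3279 (32.79%), PC3 0.2131 (21.31%);  cumulative: 0.459, 0.7869, 1


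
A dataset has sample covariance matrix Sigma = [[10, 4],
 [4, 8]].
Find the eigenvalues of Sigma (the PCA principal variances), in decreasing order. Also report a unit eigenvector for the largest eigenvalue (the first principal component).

Step 1 — characteristic polynomial of 2×2 Sigma:
  det(Sigma - λI) = λ² - trace · λ + det = 0.
  trace = 10 + 8 = 18, det = 10·8 - (4)² = 64.
Step 2 — discriminant:
  Δ = trace² - 4·det = 324 - 256 = 68.
Step 3 — eigenvalues:
  λ = (trace ± √Δ)/2 = (18 ± 8.2462)/2,
  λ_1 = 13.1231,  λ_2 = 4.8769.

Step 4 — unit eigenvector for λ_1: solve (Sigma - λ_1 I)v = 0. First row:
  (10 - 13.1231)·v_x + (4)·v_y = 0, i.e. (-3.1231)·v_x + (4)·v_y = 0,
  so v ∝ (b, λ_1 - a) = (4, 3.1231) = u.
  ||u|| = √((4)² + (3.1231)²) = √(25.7538) ≈ 5.0748,
  v_1 = u/||u|| ≈ (0.7882, 0.6154) (||v_1|| = 1).

λ_1 = 13.1231,  λ_2 = 4.8769;  v_1 ≈ (0.7882, 0.6154)


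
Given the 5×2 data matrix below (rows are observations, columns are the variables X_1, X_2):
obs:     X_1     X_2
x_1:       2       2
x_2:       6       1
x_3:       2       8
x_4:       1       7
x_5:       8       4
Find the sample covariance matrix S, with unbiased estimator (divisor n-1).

Step 1 — column means:
  mean(X_1) = (2 + 6 + 2 + 1 + 8) / 5 = 19/5 = 3.8
  mean(X_2) = (2 + 1 + 8 + 7 + 4) / 5 = 22/5 = 4.4

Step 2 — sample covariance S[i,j] = (1/(n-1)) · Σ_k (x_{k,i} - mean_i) · (x_{k,j} - mean_j), with n-1 = 4.
  S[X_1,X_1] = ((-1.8)·(-1.8) + (2.2)·(2.2) + (-1.8)·(-1.8) + (-2.8)·(-2.8) + (4.2)·(4.2)) / 4 = 36.8/4 = 9.2
  S[X_1,X_2] = ((-1.8)·(-2.4) + (2.2)·(-3.4) + (-1.8)·(3.6) + (-2.8)·(2.6) + (4.2)·(-0.4)) / 4 = -18.6/4 = -4.65
  S[X_2,X_2] = ((-2.4)·(-2.4) + (-3.4)·(-3.4) + (3.6)·(3.6) + (2.6)·(2.6) + (-0.4)·(-0.4)) / 4 = 37.2/4 = 9.3

S is symmetric (S[j,i] = S[i,j]). Assembling:

S = [[9.2, -4.65],
 [-4.65, 9.3]]


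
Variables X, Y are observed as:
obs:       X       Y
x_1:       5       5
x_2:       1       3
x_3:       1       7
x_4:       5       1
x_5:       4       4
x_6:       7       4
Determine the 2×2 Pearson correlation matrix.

Step 1 — column means:
  mean(X) = (5 + 1 + 1 + 5 + 4 + 7) / 6 = 23/6 = 3.8333
  mean(Y) = (5 + 3 + 7 + 1 + 4 + 4) / 6 = 24/6 = 4

Step 2 — sample variances and covariances s[i,j] = (1/(n-1)) · Σ_k (x_{k,i} - mean_i) · (x_{k,j} - mean_j), with n-1 = 5:
  s[X,X] = ((1.1667)·(1.1667) + (-2.8333)·(-2.8333) + (-2.8333)·(-2.8333) + (1.1667)·(1.1667) + (0.1667)·(0.1667) + (3.1667)·(3.1667)) / 5 = 28.8333/5 = 5.7667
  s[X,Y] = ((1.1667)·(1) + (-2.8333)·(-1) + (-2.8333)·(3) + (1.1667)·(-3) + (0.1667)·(0) + (3.1667)·(0)) / 5 = -8/5 = -1.6
  s[Y,Y] = ((1)·(1) + (-1)·(-1) + (3)·(3) + (-3)·(-3) + (0)·(0) + (0)·(0)) / 5 = 20/5 = 4
  Sample standard deviations s_i = √(s[i,i]):
  s(X) = √(5.7667) = 2.4014
  s(Y) = √(4) = 2

Step 3 — r_{ij} = s_{ij} / (s_i · s_j):
  r[X,X] = 1 (diagonal).
  r[X,Y] = -1.6 / (2.4014 · 2) = -1.6 / 4.8028 = -0.3331
  r[Y,Y] = 1 (diagonal).

R is symmetric with unit diagonal. Assembling:

R = [[1, -0.3331],
 [-0.3331, 1]]


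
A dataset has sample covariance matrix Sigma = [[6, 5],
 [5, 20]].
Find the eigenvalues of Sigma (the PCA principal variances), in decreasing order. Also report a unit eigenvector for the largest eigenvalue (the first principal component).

Step 1 — characteristic polynomial of 2×2 Sigma:
  det(Sigma - λI) = λ² - trace · λ + det = 0.
  trace = 6 + 20 = 26, det = 6·20 - (5)² = 95.
Step 2 — discriminant:
  Δ = trace² - 4·det = 676 - 380 = 296.
Step 3 — eigenvalues:
  λ = (trace ± √Δ)/2 = (26 ± 17.2047)/2,
  λ_1 = 21.6023,  λ_2 = 4.3977.

Step 4 — unit eigenvector for λ_1: solve (Sigma - λ_1 I)v = 0. First row:
  (6 - 21.6023)·v_x + (5)·v_y = 0, i.e. (-15.6023)·v_x + (5)·v_y = 0,
  so v ∝ (b, λ_1 - a) = (5, 15.6023) = u.
  ||u|| = √((5)² + (15.6023)²) = √(268.4326) ≈ 16.3839,
  v_1 = u/||u|| ≈ (0.3052, 0.9523) (||v_1|| = 1).

λ_1 = 21.6023,  λ_2 = 4.3977;  v_1 ≈ (0.3052, 0.9523)


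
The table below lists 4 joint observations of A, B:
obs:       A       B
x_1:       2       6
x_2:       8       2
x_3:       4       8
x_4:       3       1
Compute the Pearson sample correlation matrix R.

Step 1 — column means:
  mean(A) = (2 + 8 + 4 + 3) / 4 = 17/4 = 4.25
  mean(B) = (6 + 2 + 8 + 1) / 4 = 17/4 = 4.25

Step 2 — sample variances and covariances s[i,j] = (1/(n-1)) · Σ_k (x_{k,i} - mean_i) · (x_{k,j} - mean_j), with n-1 = 3:
  s[A,A] = ((-2.25)·(-2.25) + (3.75)·(3.75) + (-0.25)·(-0.25) + (-1.25)·(-1.25)) / 3 = 20.75/3 = 6.9167
  s[A,B] = ((-2.25)·(1.75) + (3.75)·(-2.25) + (-0.25)·(3.75) + (-1.25)·(-3.25)) / 3 = -9.25/3 = -3.0833
  s[B,B] = ((1.75)·(1.75) + (-2.25)·(-2.25) + (3.75)·(3.75) + (-3.25)·(-3.25)) / 3 = 32.75/3 = 10.9167
  Sample standard deviations s_i = √(s[i,i]):
  s(A) = √(6.9167) = 2.63
  s(B) = √(10.9167) = 3.304

Step 3 — r_{ij} = s_{ij} / (s_i · s_j):
  r[A,A] = 1 (diagonal).
  r[A,B] = -3.0833 / (2.63 · 3.304) = -3.0833 / 8.6895 = -0.3548
  r[B,B] = 1 (diagonal).

R is symmetric with unit diagonal. Assembling:

R = [[1, -0.3548],
 [-0.3548, 1]]


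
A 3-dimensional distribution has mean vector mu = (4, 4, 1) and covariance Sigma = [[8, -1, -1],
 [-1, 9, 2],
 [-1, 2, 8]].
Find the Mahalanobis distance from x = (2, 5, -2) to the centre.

Step 1 — centre the observation: (x - mu) = (-2, 1, -3).

Step 2 — invert Sigma (cofactor / det for 3×3, or solve directly):
  Sigma^{-1} = [[0.1281, 0.0113, 0.0132],
 [0.0113, 0.1186, -0.0282],
 [0.0132, -0.0282, 0.1337]].

Step 3 — form the quadratic (x - mu)^T · Sigma^{-1} · (x - mu):
  Sigma^{-1} · (x - mu) = (-0.2844, 0.1808, -0.4557).
  (x - mu)^T · [Sigma^{-1} · (x - mu)] = (-2)·(-0.2844) + (1)·(0.1808) + (-3)·(-0.4557) = 2.1168.

Step 4 — take square root: d = √(2.1168) ≈ 1.4549.

d(x, mu) = √(2.1168) ≈ 1.4549


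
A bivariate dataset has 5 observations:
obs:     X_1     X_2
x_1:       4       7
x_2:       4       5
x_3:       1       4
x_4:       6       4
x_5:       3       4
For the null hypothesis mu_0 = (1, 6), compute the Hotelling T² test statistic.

Step 1 — sample mean vector:
  mean(X_1) = (4 + 4 + 1 + 6 + 3) / 5 = 18/5 = 3.6
  mean(X_2) = (7 + 5 + 4 + 4 + 4) / 5 = 24/5 = 4.8
  x̄ = (3.6, 4.8),  deviation x̄ - mu_0 = (3.6, 4.8) - (1, 6) = (2.6, -1.2).

Step 2 — sample covariance matrix, S[i,j] = (1/(n-1)) · Σ_k (x_{k,i} - mean_i) · (x_{k,j} - mean_j), divisor n-1 = 4:
  S[X_1,X_1] = ((0.4)·(0.4) + (0.4)·(0.4) + (-2.6)·(-2.6) + (2.4)·(2.4) + (-0.6)·(-0.6)) / 4 = 13.2/4 = 3.3
  S[X_1,X_2] = ((0.4)·(2.2) + (0.4)·(0.2) + (-2.6)·(-0.8) + (2.4)·(-0.8) + (-0.6)·(-0.8)) / 4 = 1.6/4 = 0.4
  S[X_2,X_2] = ((2.2)·(2.2) + (0.2)·(0.2) + (-0.8)·(-0.8) + (-0.8)·(-0.8) + (-0.8)·(-0.8)) / 4 = 6.8/4 = 1.7
  S = [[3.3, 0.4],
 [0.4, 1.7]].

Step 3 — invert S. det(S) = 3.3·1.7 - (0.4)² = 5.45.
  S^{-1} = (1/det) · [[d, -b], [-b, a]] = [[0.3119, -0.0734],
 [-0.0734, 0.6055]].

Step 4 — quadratic form (x̄ - mu_0)^T · S^{-1} · (x̄ - mu_0):
  S^{-1} · (x̄ - mu_0) = (0.8991, -0.9174),
  (x̄ - mu_0)^T · [...] = (2.6)·(0.8991) + (-1.2)·(-0.9174) = 3.4385.

Step 5 — scale by n: T² = 5 · 3.4385 = 17.1927.

T² ≈ 17.1927


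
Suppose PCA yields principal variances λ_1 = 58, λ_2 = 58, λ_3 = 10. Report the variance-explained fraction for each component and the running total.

Step 1 — total variance = trace(Sigma) = Σ λ_i = 58 + 58 + 10 = 126.

Step 2 — fraction explained by component i = λ_i / Σ λ:
  PC1: 58/126 = 0.4603
  PC2: 58/126 = 0.4603
  PC3: 10/126 = 0.0794

Step 3 — cumulative fraction after k components = (λ_1 + ... + λ_k) / Σ λ:
  k = 1: 58/126 = 0.4603
  k = 2: (58 + 58)/126 = 116/126 = 0.9206
  k = 3: (58 + 58 + 10)/126 = 126/126 = 1

Summary (fraction, with percent):

explained: PC1 0.4603 (46.03%), PC2 0.4603 (46.03%), PC3 0.0794 (7.94%);  cumulative: 0.4603, 0.9206, 1


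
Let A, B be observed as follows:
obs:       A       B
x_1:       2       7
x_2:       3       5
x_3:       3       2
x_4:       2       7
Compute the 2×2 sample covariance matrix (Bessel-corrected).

Step 1 — column means:
  mean(A) = (2 + 3 + 3 + 2) / 4 = 10/4 = 2.5
  mean(B) = (7 + 5 + 2 + 7) / 4 = 21/4 = 5.25

Step 2 — sample covariance S[i,j] = (1/(n-1)) · Σ_k (x_{k,i} - mean_i) · (x_{k,j} - mean_j), with n-1 = 3.
  S[A,A] = ((-0.5)·(-0.5) + (0.5)·(0.5) + (0.5)·(0.5) + (-0.5)·(-0.5)) / 3 = 1/3 = 0.3333
  S[A,B] = ((-0.5)·(1.75) + (0.5)·(-0.25) + (0.5)·(-3.25) + (-0.5)·(1.75)) / 3 = -3.5/3 = -1.1667
  S[B,B] = ((1.75)·(1.75) + (-0.25)·(-0.25) + (-3.25)·(-3.25) + (1.75)·(1.75)) / 3 = 16.75/3 = 5.5833

S is symmetric (S[j,i] = S[i,j]). Assembling:

S = [[0.3333, -1.1667],
 [-1.1667, 5.5833]]


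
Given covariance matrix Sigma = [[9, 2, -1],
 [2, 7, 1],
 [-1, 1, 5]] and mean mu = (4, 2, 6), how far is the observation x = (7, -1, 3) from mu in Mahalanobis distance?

Step 1 — centre the observation: (x - mu) = (3, -3, -3).

Step 2 — invert Sigma (cofactor / det for 3×3, or solve directly):
  Sigma^{-1} = [[0.1236, -0.04, 0.0327],
 [-0.04, 0.16, -0.04],
 [0.0327, -0.04, 0.2145]].

Step 3 — form the quadratic (x - mu)^T · Sigma^{-1} · (x - mu):
  Sigma^{-1} · (x - mu) = (0.3927, -0.48, -0.4255).
  (x - mu)^T · [Sigma^{-1} · (x - mu)] = (3)·(0.3927) + (-3)·(-0.48) + (-3)·(-0.4255) = 3.8945.

Step 4 — take square root: d = √(3.8945) ≈ 1.9735.

d(x, mu) = √(3.8945) ≈ 1.9735


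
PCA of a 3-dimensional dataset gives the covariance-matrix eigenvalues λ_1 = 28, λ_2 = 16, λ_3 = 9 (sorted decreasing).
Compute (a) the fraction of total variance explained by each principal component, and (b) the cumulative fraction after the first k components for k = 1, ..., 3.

Step 1 — total variance = trace(Sigma) = Σ λ_i = 28 + 16 + 9 = 53.

Step 2 — fraction explained by component i = λ_i / Σ λ:
  PC1: 28/53 = 0.5283
  PC2: 16/53 = 0.3019
  PC3: 9/53 = 0.1698

Step 3 — cumulative fraction after k components = (λ_1 + ... + λ_k) / Σ λ:
  k = 1: 28/53 = 0.5283
  k = 2: (28 + 16)/53 = 44/53 = 0.8302
  k = 3: (28 + 16 + 9)/53 = 53/53 = 1

Summary (fraction, with percent):

explained: PC1 0.5283 (52.83%), PC2 0.3019 (30.19%), PC3 0.1698 (16.98%);  cumulative: 0.5283, 0.8302, 1


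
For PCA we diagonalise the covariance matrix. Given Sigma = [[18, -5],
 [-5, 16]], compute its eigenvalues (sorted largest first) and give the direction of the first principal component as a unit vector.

Step 1 — characteristic polynomial of 2×2 Sigma:
  det(Sigma - λI) = λ² - trace · λ + det = 0.
  trace = 18 + 16 = 34, det = 18·16 - (-5)² = 263.
Step 2 — discriminant:
  Δ = trace² - 4·det = 1156 - 1052 = 104.
Step 3 — eigenvalues:
  λ = (trace ± √Δ)/2 = (34 ± 10.198)/2,
  λ_1 = 22.099,  λ_2 = 11.901.

Step 4 — unit eigenvector for λ_1: solve (Sigma - λ_1 I)v = 0. First row:
  (18 - 22.099)·v_x + (-5)·v_y = 0, i.e. (-4.099)·v_x + (-5)·v_y = 0,
  so v ∝ (b, λ_1 - a) = (-5, 4.099); multiply by -1 so the first entry is positive: u = (5, -4.099).
  ||u|| = √((5)² + (-4.099)²) = √(41.802) ≈ 6.4654,
  v_1 = u/||u|| ≈ (0.7733, -0.634) (||v_1|| = 1).

λ_1 = 22.099,  λ_2 = 11.901;  v_1 ≈ (0.7733, -0.634)


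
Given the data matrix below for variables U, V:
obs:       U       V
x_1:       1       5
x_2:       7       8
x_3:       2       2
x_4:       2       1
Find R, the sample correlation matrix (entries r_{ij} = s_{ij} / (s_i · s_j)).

Step 1 — column means:
  mean(U) = (1 + 7 + 2 + 2) / 4 = 12/4 = 3
  mean(V) = (5 + 8 + 2 + 1) / 4 = 16/4 = 4

Step 2 — sample variances and covariances s[i,j] = (1/(n-1)) · Σ_k (x_{k,i} - mean_i) · (x_{k,j} - mean_j), with n-1 = 3:
  s[U,U] = ((-2)·(-2) + (4)·(4) + (-1)·(-1) + (-1)·(-1)) / 3 = 22/3 = 7.3333
  s[U,V] = ((-2)·(1) + (4)·(4) + (-1)·(-2) + (-1)·(-3)) / 3 = 19/3 = 6.3333
  s[V,V] = ((1)·(1) + (4)·(4) + (-2)·(-2) + (-3)·(-3)) / 3 = 30/3 = 10
  Sample standard deviations s_i = √(s[i,i]):
  s(U) = √(7.3333) = 2.708
  s(V) = √(10) = 3.1623

Step 3 — r_{ij} = s_{ij} / (s_i · s_j):
  r[U,U] = 1 (diagonal).
  r[U,V] = 6.3333 / (2.708 · 3.1623) = 6.3333 / 8.5635 = 0.7396
  r[V,V] = 1 (diagonal).

R is symmetric with unit diagonal. Assembling:

R = [[1, 0.7396],
 [0.7396, 1]]


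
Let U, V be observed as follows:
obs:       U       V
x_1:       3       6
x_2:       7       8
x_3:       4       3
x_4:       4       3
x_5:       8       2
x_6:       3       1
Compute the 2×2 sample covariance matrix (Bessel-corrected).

Step 1 — column means:
  mean(U) = (3 + 7 + 4 + 4 + 8 + 3) / 6 = 29/6 = 4.8333
  mean(V) = (6 + 8 + 3 + 3 + 2 + 1) / 6 = 23/6 = 3.8333

Step 2 — sample covariance S[i,j] = (1/(n-1)) · Σ_k (x_{k,i} - mean_i) · (x_{k,j} - mean_j), with n-1 = 5.
  S[U,U] = ((-1.8333)·(-1.8333) + (2.1667)·(2.1667) + (-0.8333)·(-0.8333) + (-0.8333)·(-0.8333) + (3.1667)·(3.1667) + (-1.8333)·(-1.8333)) / 5 = 22.8333/5 = 4.5667
  S[U,V] = ((-1.8333)·(2.1667) + (2.1667)·(4.1667) + (-0.8333)·(-0.8333) + (-0.8333)·(-0.8333) + (3.1667)·(-1.8333) + (-1.8333)·(-2.8333)) / 5 = 5.8333/5 = 1.1667
  S[V,V] = ((2.1667)·(2.1667) + (4.1667)·(4.1667) + (-0.8333)·(-0.8333) + (-0.8333)·(-0.8333) + (-1.8333)·(-1.8333) + (-2.8333)·(-2.8333)) / 5 = 34.8333/5 = 6.9667

S is symmetric (S[j,i] = S[i,j]). Assembling:

S = [[4.5667, 1.1667],
 [1.1667, 6.9667]]


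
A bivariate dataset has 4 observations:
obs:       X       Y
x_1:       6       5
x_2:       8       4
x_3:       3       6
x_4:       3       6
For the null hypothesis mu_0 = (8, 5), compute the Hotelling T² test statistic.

Step 1 — sample mean vector:
  mean(X) = (6 + 8 + 3 + 3) / 4 = 20/4 = 5
  mean(Y) = (5 + 4 + 6 + 6) / 4 = 21/4 = 5.25
  x̄ = (5, 5.25),  deviation x̄ - mu_0 = (5, 5.25) - (8, 5) = (-3, 0.25).

Step 2 — sample covariance matrix, S[i,j] = (1/(n-1)) · Σ_k (x_{k,i} - mean_i) · (x_{k,j} - mean_j), divisor n-1 = 3:
  S[X,X] = ((1)·(1) + (3)·(3) + (-2)·(-2) + (-2)·(-2)) / 3 = 18/3 = 6
  S[X,Y] = ((1)·(-0.25) + (3)·(-1.25) + (-2)·(0.75) + (-2)·(0.75)) / 3 = -7/3 = -2.3333
  S[Y,Y] = ((-0.25)·(-0.25) + (-1.25)·(-1.25) + (0.75)·(0.75) + (0.75)·(0.75)) / 3 = 2.75/3 = 0.9167
  S = [[6, -2.3333],
 [-2.3333, 0.9167]].

Step 3 — invert S. det(S) = 6·0.9167 - (-2.3333)² = 0.0556.
  S^{-1} = (1/det) · [[d, -b], [-b, a]] = [[16.5, 42],
 [42, 108]].

Step 4 — quadratic form (x̄ - mu_0)^T · S^{-1} · (x̄ - mu_0):
  S^{-1} · (x̄ - mu_0) = (-39, -99),
  (x̄ - mu_0)^T · [...] = (-3)·(-39) + (0.25)·(-99) = 92.25.

Step 5 — scale by n: T² = 4 · 92.25 = 369.

T² ≈ 369


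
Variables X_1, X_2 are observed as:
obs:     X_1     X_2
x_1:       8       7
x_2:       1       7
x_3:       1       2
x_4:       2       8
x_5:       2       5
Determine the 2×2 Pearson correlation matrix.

Step 1 — column means:
  mean(X_1) = (8 + 1 + 1 + 2 + 2) / 5 = 14/5 = 2.8
  mean(X_2) = (7 + 7 + 2 + 8 + 5) / 5 = 29/5 = 5.8

Step 2 — sample variances and covariances s[i,j] = (1/(n-1)) · Σ_k (x_{k,i} - mean_i) · (x_{k,j} - mean_j), with n-1 = 4:
  s[X_1,X_1] = ((5.2)·(5.2) + (-1.8)·(-1.8) + (-1.8)·(-1.8) + (-0.8)·(-0.8) + (-0.8)·(-0.8)) / 4 = 34.8/4 = 8.7
  s[X_1,X_2] = ((5.2)·(1.2) + (-1.8)·(1.2) + (-1.8)·(-3.8) + (-0.8)·(2.2) + (-0.8)·(-0.8)) / 4 = 9.8/4 = 2.45
  s[X_2,X_2] = ((1.2)·(1.2) + (1.2)·(1.2) + (-3.8)·(-3.8) + (2.2)·(2.2) + (-0.8)·(-0.8)) / 4 = 22.8/4 = 5.7
  Sample standard deviations s_i = √(s[i,i]):
  s(X_1) = √(8.7) = 2.9496
  s(X_2) = √(5.7) = 2.3875

Step 3 — r_{ij} = s_{ij} / (s_i · s_j):
  r[X_1,X_1] = 1 (diagonal).
  r[X_1,X_2] = 2.45 / (2.9496 · 2.3875) = 2.45 / 7.042 = 0.3479
  r[X_2,X_2] = 1 (diagonal).

R is symmetric with unit diagonal. Assembling:

R = [[1, 0.3479],
 [0.3479, 1]]


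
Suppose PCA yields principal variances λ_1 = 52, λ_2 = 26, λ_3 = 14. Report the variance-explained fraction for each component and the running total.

Step 1 — total variance = trace(Sigma) = Σ λ_i = 52 + 26 + 14 = 92.

Step 2 — fraction explained by component i = λ_i / Σ λ:
  PC1: 52/92 = 0.5652
  PC2: 26/92 = 0.2826
  PC3: 14/92 = 0.1522

Step 3 — cumulative fraction after k components = (λ_1 + ... + λ_k) / Σ λ:
  k = 1: 52/92 = 0.5652
  k = 2: (52 + 26)/92 = 78/92 = 0.8478
  k = 3: (52 + 26 + 14)/92 = 92/92 = 1

Summary (fraction, with percent):

explained: PC1 0.5652 (56.52%), PC2 0.2826 (28.26%), PC3 0.1522 (15.22%);  cumulative: 0.5652, 0.8478, 1


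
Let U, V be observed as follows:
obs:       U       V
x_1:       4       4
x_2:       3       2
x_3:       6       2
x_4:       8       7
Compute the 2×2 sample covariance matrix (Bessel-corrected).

Step 1 — column means:
  mean(U) = (4 + 3 + 6 + 8) / 4 = 21/4 = 5.25
  mean(V) = (4 + 2 + 2 + 7) / 4 = 15/4 = 3.75

Step 2 — sample covariance S[i,j] = (1/(n-1)) · Σ_k (x_{k,i} - mean_i) · (x_{k,j} - mean_j), with n-1 = 3.
  S[U,U] = ((-1.25)·(-1.25) + (-2.25)·(-2.25) + (0.75)·(0.75) + (2.75)·(2.75)) / 3 = 14.75/3 = 4.9167
  S[U,V] = ((-1.25)·(0.25) + (-2.25)·(-1.75) + (0.75)·(-1.75) + (2.75)·(3.25)) / 3 = 11.25/3 = 3.75
  S[V,V] = ((0.25)·(0.25) + (-1.75)·(-1.75) + (-1.75)·(-1.75) + (3.25)·(3.25)) / 3 = 16.75/3 = 5.5833

S is symmetric (S[j,i] = S[i,j]). Assembling:

S = [[4.9167, 3.75],
 [3.75, 5.5833]]


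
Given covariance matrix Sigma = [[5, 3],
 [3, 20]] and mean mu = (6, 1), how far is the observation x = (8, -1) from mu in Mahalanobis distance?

Step 1 — centre the observation: (x - mu) = (2, -2).

Step 2 — invert Sigma. det(Sigma) = 5·20 - (3)² = 91.
  Sigma^{-1} = (1/det) · [[d, -b], [-b, a]] = [[0.2198, -0.033],
 [-0.033, 0.0549]].

Step 3 — form the quadratic (x - mu)^T · Sigma^{-1} · (x - mu):
  Sigma^{-1} · (x - mu) = (0.5055, -0.1758).
  (x - mu)^T · [Sigma^{-1} · (x - mu)] = (2)·(0.5055) + (-2)·(-0.1758) = 1.3626.

Step 4 — take square root: d = √(1.3626) ≈ 1.1673.

d(x, mu) = √(1.3626) ≈ 1.1673


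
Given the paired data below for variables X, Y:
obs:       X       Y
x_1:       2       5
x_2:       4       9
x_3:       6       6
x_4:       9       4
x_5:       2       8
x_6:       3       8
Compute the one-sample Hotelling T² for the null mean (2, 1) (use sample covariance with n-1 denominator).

Step 1 — sample mean vector:
  mean(X) = (2 + 4 + 6 + 9 + 2 + 3) / 6 = 26/6 = 4.3333
  mean(Y) = (5 + 9 + 6 + 4 + 8 + 8) / 6 = 40/6 = 6.6667
  x̄ = (4.3333, 6.6667),  deviation x̄ - mu_0 = (4.3333, 6.6667) - (2, 1) = (2.3333, 5.6667).

Step 2 — sample covariance matrix, S[i,j] = (1/(n-1)) · Σ_k (x_{k,i} - mean_i) · (x_{k,j} - mean_j), divisor n-1 = 5:
  S[X,X] = ((-2.3333)·(-2.3333) + (-0.3333)·(-0.3333) + (1.6667)·(1.6667) + (4.6667)·(4.6667) + (-2.3333)·(-2.3333) + (-1.3333)·(-1.3333)) / 5 = 37.3333/5 = 7.4667
  S[X,Y] = ((-2.3333)·(-1.6667) + (-0.3333)·(2.3333) + (1.6667)·(-0.6667) + (4.6667)·(-2.6667) + (-2.3333)·(1.3333) + (-1.3333)·(1.3333)) / 5 = -15.3333/5 = -3.0667
  S[Y,Y] = ((-1.6667)·(-1.6667) + (2.3333)·(2.3333) + (-0.6667)·(-0.6667) + (-2.6667)·(-2.6667) + (1.3333)·(1.3333) + (1.3333)·(1.3333)) / 5 = 19.3333/5 = 3.8667
  S = [[7.4667, -3.0667],
 [-3.0667, 3.8667]].

Step 3 — invert S. det(S) = 7.4667·3.8667 - (-3.0667)² = 19.4667.
  S^{-1} = (1/det) · [[d, -b], [-b, a]] = [[0.1986, 0.1575],
 [0.1575, 0.3836]].

Step 4 — quadratic form (x̄ - mu_0)^T · S^{-1} · (x̄ - mu_0):
  S^{-1} · (x̄ - mu_0) = (1.3562, 2.5411),
  (x̄ - mu_0)^T · [...] = (2.3333)·(1.3562) + (5.6667)·(2.5411) = 17.5639.

Step 5 — scale by n: T² = 6 · 17.5639 = 105.3836.

T² ≈ 105.3836


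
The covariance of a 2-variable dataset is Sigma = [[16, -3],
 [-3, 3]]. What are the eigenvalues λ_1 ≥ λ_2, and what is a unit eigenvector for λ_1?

Step 1 — characteristic polynomial of 2×2 Sigma:
  det(Sigma - λI) = λ² - trace · λ + det = 0.
  trace = 16 + 3 = 19, det = 16·3 - (-3)² = 39.
Step 2 — discriminant:
  Δ = trace² - 4·det = 361 - 156 = 205.
Step 3 — eigenvalues:
  λ = (trace ± √Δ)/2 = (19 ± 14.3178)/2,
  λ_1 = 16.6589,  λ_2 = 2.3411.

Step 4 — unit eigenvector for λ_1: solve (Sigma - λ_1 I)v = 0. First row:
  (16 - 16.6589)·v_x + (-3)·v_y = 0, i.e. (-0.6589)·v_x + (-3)·v_y = 0,
  so v ∝ (b, λ_1 - a) = (-3, 0.6589); multiply by -1 so the first entry is positive: u = (3, -0.6589).
  ||u|| = √((3)² + (-0.6589)²) = √(9.4342) ≈ 3.0715,
  v_1 = u/||u|| ≈ (0.9767, -0.2145) (||v_1|| = 1).

λ_1 = 16.6589,  λ_2 = 2.3411;  v_1 ≈ (0.9767, -0.2145)


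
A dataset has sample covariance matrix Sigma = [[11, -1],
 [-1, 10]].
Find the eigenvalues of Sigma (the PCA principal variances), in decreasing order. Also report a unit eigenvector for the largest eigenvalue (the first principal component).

Step 1 — characteristic polynomial of 2×2 Sigma:
  det(Sigma - λI) = λ² - trace · λ + det = 0.
  trace = 11 + 10 = 21, det = 11·10 - (-1)² = 109.
Step 2 — discriminant:
  Δ = trace² - 4·det = 441 - 436 = 5.
Step 3 — eigenvalues:
  λ = (trace ± √Δ)/2 = (21 ± 2.2361)/2,
  λ_1 = 11.618,  λ_2 = 9.382.

Step 4 — unit eigenvector for λ_1: solve (Sigma - λ_1 I)v = 0. First row:
  (11 - 11.618)·v_x + (-1)·v_y = 0, i.e. (-0.618)·v_x + (-1)·v_y = 0,
  so v ∝ (b, λ_1 - a) = (-1, 0.618); multiply by -1 so the first entry is positive: u = (1, -0.618).
  ||u|| = √((1)² + (-0.618)²) = √(1.382) ≈ 1.1756,
  v_1 = u/||u|| ≈ (0.8507, -0.5257) (||v_1|| = 1).

λ_1 = 11.618,  λ_2 = 9.382;  v_1 ≈ (0.8507, -0.5257)


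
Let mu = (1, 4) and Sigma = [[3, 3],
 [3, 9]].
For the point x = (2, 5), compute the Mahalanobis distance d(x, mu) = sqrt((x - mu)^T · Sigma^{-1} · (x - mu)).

Step 1 — centre the observation: (x - mu) = (1, 1).

Step 2 — invert Sigma. det(Sigma) = 3·9 - (3)² = 18.
  Sigma^{-1} = (1/det) · [[d, -b], [-b, a]] = [[0.5, -0.1667],
 [-0.1667, 0.1667]].

Step 3 — form the quadratic (x - mu)^T · Sigma^{-1} · (x - mu):
  Sigma^{-1} · (x - mu) = (0.3333, 0).
  (x - mu)^T · [Sigma^{-1} · (x - mu)] = (1)·(0.3333) + (1)·(0) = 0.3333.

Step 4 — take square root: d = √(0.3333) ≈ 0.5774.

d(x, mu) = √(0.3333) ≈ 0.5774


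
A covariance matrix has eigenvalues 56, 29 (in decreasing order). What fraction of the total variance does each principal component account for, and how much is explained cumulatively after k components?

Step 1 — total variance = trace(Sigma) = Σ λ_i = 56 + 29 = 85.

Step 2 — fraction explained by component i = λ_i / Σ λ:
  PC1: 56/85 = 0.6588
  PC2: 29/85 = 0.3412

Step 3 — cumulative fraction after k components = (λ_1 + ... + λ_k) / Σ λ:
  k = 1: 56/85 = 0.6588
  k = 2: (56 + 29)/85 = 85/85 = 1

Summary (fraction, with percent):

explained: PC1 0.6588 (65.88%), PC2 0.3412 (34.12%);  cumulative: 0.6588, 1


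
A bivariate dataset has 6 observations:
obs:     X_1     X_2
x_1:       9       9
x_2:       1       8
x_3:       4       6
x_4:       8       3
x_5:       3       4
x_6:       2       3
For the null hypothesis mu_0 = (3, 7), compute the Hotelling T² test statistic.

Step 1 — sample mean vector:
  mean(X_1) = (9 + 1 + 4 + 8 + 3 + 2) / 6 = 27/6 = 4.5
  mean(X_2) = (9 + 8 + 6 + 3 + 4 + 3) / 6 = 33/6 = 5.5
  x̄ = (4.5, 5.5),  deviation x̄ - mu_0 = (4.5, 5.5) - (3, 7) = (1.5, -1.5).

Step 2 — sample covariance matrix, S[i,j] = (1/(n-1)) · Σ_k (x_{k,i} - mean_i) · (x_{k,j} - mean_j), divisor n-1 = 5:
  S[X_1,X_1] = ((4.5)·(4.5) + (-3.5)·(-3.5) + (-0.5)·(-0.5) + (3.5)·(3.5) + (-1.5)·(-1.5) + (-2.5)·(-2.5)) / 5 = 53.5/5 = 10.7
  S[X_1,X_2] = ((4.5)·(3.5) + (-3.5)·(2.5) + (-0.5)·(0.5) + (3.5)·(-2.5) + (-1.5)·(-1.5) + (-2.5)·(-2.5)) / 5 = 6.5/5 = 1.3
  S[X_2,X_2] = ((3.5)·(3.5) + (2.5)·(2.5) + (0.5)·(0.5) + (-2.5)·(-2.5) + (-1.5)·(-1.5) + (-2.5)·(-2.5)) / 5 = 33.5/5 = 6.7
  S = [[10.7, 1.3],
 [1.3, 6.7]].

Step 3 — invert S. det(S) = 10.7·6.7 - (1.3)² = 70.
  S^{-1} = (1/det) · [[d, -b], [-b, a]] = [[0.0957, -0.0186],
 [-0.0186, 0.1529]].

Step 4 — quadratic form (x̄ - mu_0)^T · S^{-1} · (x̄ - mu_0):
  S^{-1} · (x̄ - mu_0) = (0.1714, -0.2571),
  (x̄ - mu_0)^T · [...] = (1.5)·(0.1714) + (-1.5)·(-0.2571) = 0.6429.

Step 5 — scale by n: T² = 6 · 0.6429 = 3.8571.

T² ≈ 3.8571


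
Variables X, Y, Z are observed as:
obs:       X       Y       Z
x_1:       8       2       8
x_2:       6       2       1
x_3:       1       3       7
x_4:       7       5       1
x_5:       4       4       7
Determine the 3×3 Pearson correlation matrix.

Step 1 — column means:
  mean(X) = (8 + 6 + 1 + 7 + 4) / 5 = 26/5 = 5.2
  mean(Y) = (2 + 2 + 3 + 5 + 4) / 5 = 16/5 = 3.2
  mean(Z) = (8 + 1 + 7 + 1 + 7) / 5 = 24/5 = 4.8

Step 2 — sample variances and covariances s[i,j] = (1/(n-1)) · Σ_k (x_{k,i} - mean_i) · (x_{k,j} - mean_j), with n-1 = 4:
  s[X,X] = ((2.8)·(2.8) + (0.8)·(0.8) + (-4.2)·(-4.2) + (1.8)·(1.8) + (-1.2)·(-1.2)) / 4 = 30.8/4 = 7.7
  s[X,Y] = ((2.8)·(-1.2) + (0.8)·(-1.2) + (-4.2)·(-0.2) + (1.8)·(1.8) + (-1.2)·(0.8)) / 4 = -1.2/4 = -0.3
  s[X,Z] = ((2.8)·(3.2) + (0.8)·(-3.8) + (-4.2)·(2.2) + (1.8)·(-3.8) + (-1.2)·(2.2)) / 4 = -12.8/4 = -3.2
  s[Y,Y] = ((-1.2)·(-1.2) + (-1.2)·(-1.2) + (-0.2)·(-0.2) + (1.8)·(1.8) + (0.8)·(0.8)) / 4 = 6.8/4 = 1.7
  s[Y,Z] = ((-1.2)·(3.2) + (-1.2)·(-3.8) + (-0.2)·(2.2) + (1.8)·(-3.8) + (0.8)·(2.2)) / 4 = -4.8/4 = -1.2
  s[Z,Z] = ((3.2)·(3.2) + (-3.8)·(-3.8) + (2.2)·(2.2) + (-3.8)·(-3.8) + (2.2)·(2.2)) / 4 = 48.8/4 = 12.2
  Sample standard deviations s_i = √(s[i,i]):
  s(X) = √(7.7) = 2.7749
  s(Y) = √(1.7) = 1.3038
  s(Z) = √(12.2) = 3.4928

Step 3 — r_{ij} = s_{ij} / (s_i · s_j):
  r[X,X] = 1 (diagonal).
  r[X,Y] = -0.3 / (2.7749 · 1.3038) = -0.3 / 3.618 = -0.0829
  r[X,Z] = -3.2 / (2.7749 · 3.4928) = -3.2 / 9.6923 = -0.3302
  r[Y,Y] = 1 (diagonal).
  r[Y,Z] = -1.2 / (1.3038 · 3.4928) = -1.2 / 4.5541 = -0.2635
  r[Z,Z] = 1 (diagonal).

R is symmetric with unit diagonal. Assembling:

R = [[1, -0.0829, -0.3302],
 [-0.0829, 1, -0.2635],
 [-0.3302, -0.2635, 1]]


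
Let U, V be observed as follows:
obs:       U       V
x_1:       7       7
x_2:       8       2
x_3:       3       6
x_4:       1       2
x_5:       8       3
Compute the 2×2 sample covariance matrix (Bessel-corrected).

Step 1 — column means:
  mean(U) = (7 + 8 + 3 + 1 + 8) / 5 = 27/5 = 5.4
  mean(V) = (7 + 2 + 6 + 2 + 3) / 5 = 20/5 = 4

Step 2 — sample covariance S[i,j] = (1/(n-1)) · Σ_k (x_{k,i} - mean_i) · (x_{k,j} - mean_j), with n-1 = 4.
  S[U,U] = ((1.6)·(1.6) + (2.6)·(2.6) + (-2.4)·(-2.4) + (-4.4)·(-4.4) + (2.6)·(2.6)) / 4 = 41.2/4 = 10.3
  S[U,V] = ((1.6)·(3) + (2.6)·(-2) + (-2.4)·(2) + (-4.4)·(-2) + (2.6)·(-1)) / 4 = 1/4 = 0.25
  S[V,V] = ((3)·(3) + (-2)·(-2) + (2)·(2) + (-2)·(-2) + (-1)·(-1)) / 4 = 22/4 = 5.5

S is symmetric (S[j,i] = S[i,j]). Assembling:

S = [[10.3, 0.25],
 [0.25, 5.5]]


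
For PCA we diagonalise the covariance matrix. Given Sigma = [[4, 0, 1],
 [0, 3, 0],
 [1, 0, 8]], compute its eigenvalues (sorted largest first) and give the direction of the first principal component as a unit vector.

Step 1 — characteristic polynomial p(λ) = det(λI - Sigma) = λ³ - tr·λ² + c_1·λ - det, where tr = trace, c_1 = sum of the principal 2×2 minors, det = det(Sigma):
  tr = 4 + 3 + 8 = 15,
  c_1 = (4·3 - (0)²) + (4·8 - (1)²) + (3·8 - (0)²) = 12 + 31 + 24 = 67,
  det = 4·(3·8 - (0)²) - (0)·((0)·8 - (0)·(1)) + (1)·((0)·(0) - 3·(1)) = 4·(24) - (0)·(0) + (1)·(-3) = 93.
  So p(λ) = λ³ - 15λ² + 67λ - 93.
Step 2 — look for an integer root (rational root theorem: any rational root is an integer divisor of 93). Testing λ = 3:
  p(3) = 27 - 135 + 201 - 93 = 0  ✓
  Dividing out (λ - 3): p(λ) = (λ - 3)(λ² - 12λ + 31).
Step 3 — remaining eigenvalues from the quadratic λ² - 12λ + 31 = 0:
  Δ = 12² - 4·31 = 144 - 124 = 20,  λ = (12 ± √20)/2 = (12 ± 4.4721)/2 ≈ 8.2361 or 3.7639.
  Sorted: λ_1 = 8.2361,  λ_2 = 3.7639,  λ_3 = 3  (check: sum = 15 = tr ✓).

Step 4 — unit eigenvector for λ_1 ≈ 8.2361: v spans the null space of (Sigma - λ_1 I), whose rows are
  r_1 = (-4.2361, 0, 1),  r_2 = (0, -5.2361, 0),  r_3 = (1, 0, -0.2361).
  v is orthogonal to every row, so take v ∝ r_1 × r_2 = ((0)·(0) - (1)·(-5.2361), (1)·(0) - (-4.2361)·(0), (-4.2361)·(-5.2361) - (0)·(0)) ≈ (5.2361, 0, 22.1803).
  Let u = (5.2361, 0, 22.1803).
  ||u|| = √((5.2361)² + (0)² + (22.1803)²) = √(519.3839) ≈ 22.79,  v_1 = u/||u|| ≈ (0.2298, 0, 0.9732) (||v_1|| = 1).

λ_1 = 8.2361,  λ_2 = 3.7639,  λ_3 = 3;  v_1 ≈ (0.2298, 0, 0.9732)


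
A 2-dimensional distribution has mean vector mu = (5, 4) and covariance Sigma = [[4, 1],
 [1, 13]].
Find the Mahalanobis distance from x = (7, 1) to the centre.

Step 1 — centre the observation: (x - mu) = (2, -3).

Step 2 — invert Sigma. det(Sigma) = 4·13 - (1)² = 51.
  Sigma^{-1} = (1/det) · [[d, -b], [-b, a]] = [[0.2549, -0.0196],
 [-0.0196, 0.0784]].

Step 3 — form the quadratic (x - mu)^T · Sigma^{-1} · (x - mu):
  Sigma^{-1} · (x - mu) = (0.5686, -0.2745).
  (x - mu)^T · [Sigma^{-1} · (x - mu)] = (2)·(0.5686) + (-3)·(-0.2745) = 1.9608.

Step 4 — take square root: d = √(1.9608) ≈ 1.4003.

d(x, mu) = √(1.9608) ≈ 1.4003


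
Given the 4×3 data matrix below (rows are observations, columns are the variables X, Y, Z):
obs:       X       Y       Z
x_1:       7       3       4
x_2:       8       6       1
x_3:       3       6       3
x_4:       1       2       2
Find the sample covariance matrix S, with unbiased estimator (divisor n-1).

Step 1 — column means:
  mean(X) = (7 + 8 + 3 + 1) / 4 = 19/4 = 4.75
  mean(Y) = (3 + 6 + 6 + 2) / 4 = 17/4 = 4.25
  mean(Z) = (4 + 1 + 3 + 2) / 4 = 10/4 = 2.5

Step 2 — sample covariance S[i,j] = (1/(n-1)) · Σ_k (x_{k,i} - mean_i) · (x_{k,j} - mean_j), with n-1 = 3.
  S[X,X] = ((2.25)·(2.25) + (3.25)·(3.25) + (-1.75)·(-1.75) + (-3.75)·(-3.75)) / 3 = 32.75/3 = 10.9167
  S[X,Y] = ((2.25)·(-1.25) + (3.25)·(1.75) + (-1.75)·(1.75) + (-3.75)·(-2.25)) / 3 = 8.25/3 = 2.75
  S[X,Z] = ((2.25)·(1.5) + (3.25)·(-1.5) + (-1.75)·(0.5) + (-3.75)·(-0.5)) / 3 = -0.5/3 = -0.1667
  S[Y,Y] = ((-1.25)·(-1.25) + (1.75)·(1.75) + (1.75)·(1.75) + (-2.25)·(-2.25)) / 3 = 12.75/3 = 4.25
  S[Y,Z] = ((-1.25)·(1.5) + (1.75)·(-1.5) + (1.75)·(0.5) + (-2.25)·(-0.5)) / 3 = -2.5/3 = -0.8333
  S[Z,Z] = ((1.5)·(1.5) + (-1.5)·(-1.5) + (0.5)·(0.5) + (-0.5)·(-0.5)) / 3 = 5/3 = 1.6667

S is symmetric (S[j,i] = S[i,j]). Assembling:

S = [[10.9167, 2.75, -0.1667],
 [2.75, 4.25, -0.8333],
 [-0.1667, -0.8333, 1.6667]]


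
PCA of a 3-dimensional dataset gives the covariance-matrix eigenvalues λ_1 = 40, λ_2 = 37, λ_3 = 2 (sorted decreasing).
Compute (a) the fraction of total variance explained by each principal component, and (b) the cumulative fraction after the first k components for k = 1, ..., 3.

Step 1 — total variance = trace(Sigma) = Σ λ_i = 40 + 37 + 2 = 79.

Step 2 — fraction explained by component i = λ_i / Σ λ:
  PC1: 40/79 = 0.5063
  PC2: 37/79 = 0.4684
  PC3: 2/79 = 0.0253

Step 3 — cumulative fraction after k components = (λ_1 + ... + λ_k) / Σ λ:
  k = 1: 40/79 = 0.5063
  k = 2: (40 + 37)/79 = 77/79 = 0.9747
  k = 3: (40 + 37 + 2)/79 = 79/79 = 1

Summary (fraction, with percent):

explained: PC1 0.5063 (50.63%), PC2 0.4684 (46.84%), PC3 0.0253 (2.53%);  cumulative: 0.5063, 0.9747, 1


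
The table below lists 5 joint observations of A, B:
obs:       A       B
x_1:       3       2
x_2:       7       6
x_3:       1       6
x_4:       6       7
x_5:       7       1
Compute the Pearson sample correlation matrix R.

Step 1 — column means:
  mean(A) = (3 + 7 + 1 + 6 + 7) / 5 = 24/5 = 4.8
  mean(B) = (2 + 6 + 6 + 7 + 1) / 5 = 22/5 = 4.4

Step 2 — sample variances and covariances s[i,j] = (1/(n-1)) · Σ_k (x_{k,i} - mean_i) · (x_{k,j} - mean_j), with n-1 = 4:
  s[A,A] = ((-1.8)·(-1.8) + (2.2)·(2.2) + (-3.8)·(-3.8) + (1.2)·(1.2) + (2.2)·(2.2)) / 4 = 28.8/4 = 7.2
  s[A,B] = ((-1.8)·(-2.4) + (2.2)·(1.6) + (-3.8)·(1.6) + (1.2)·(2.6) + (2.2)·(-3.4)) / 4 = -2.6/4 = -0.65
  s[B,B] = ((-2.4)·(-2.4) + (1.6)·(1.6) + (1.6)·(1.6) + (2.6)·(2.6) + (-3.4)·(-3.4)) / 4 = 29.2/4 = 7.3
  Sample standard deviations s_i = √(s[i,i]):
  s(A) = √(7.2) = 2.6833
  s(B) = √(7.3) = 2.7019

Step 3 — r_{ij} = s_{ij} / (s_i · s_j):
  r[A,A] = 1 (diagonal).
  r[A,B] = -0.65 / (2.6833 · 2.7019) = -0.65 / 7.2498 = -0.0897
  r[B,B] = 1 (diagonal).

R is symmetric with unit diagonal. Assembling:

R = [[1, -0.0897],
 [-0.0897, 1]]


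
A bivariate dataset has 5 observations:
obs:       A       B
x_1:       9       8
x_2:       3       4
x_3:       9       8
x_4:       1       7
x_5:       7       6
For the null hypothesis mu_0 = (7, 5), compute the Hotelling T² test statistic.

Step 1 — sample mean vector:
  mean(A) = (9 + 3 + 9 + 1 + 7) / 5 = 29/5 = 5.8
  mean(B) = (8 + 4 + 8 + 7 + 6) / 5 = 33/5 = 6.6
  x̄ = (5.8, 6.6),  deviation x̄ - mu_0 = (5.8, 6.6) - (7, 5) = (-1.2, 1.6).

Step 2 — sample covariance matrix, S[i,j] = (1/(n-1)) · Σ_k (x_{k,i} - mean_i) · (x_{k,j} - mean_j), divisor n-1 = 4:
  S[A,A] = ((3.2)·(3.2) + (-2.8)·(-2.8) + (3.2)·(3.2) + (-4.8)·(-4.8) + (1.2)·(1.2)) / 4 = 52.8/4 = 13.2
  S[A,B] = ((3.2)·(1.4) + (-2.8)·(-2.6) + (3.2)·(1.4) + (-4.8)·(0.4) + (1.2)·(-0.6)) / 4 = 13.6/4 = 3.4
  S[B,B] = ((1.4)·(1.4) + (-2.6)·(-2.6) + (1.4)·(1.4) + (0.4)·(0.4) + (-0.6)·(-0.6)) / 4 = 11.2/4 = 2.8
  S = [[13.2, 3.4],
 [3.4, 2.8]].

Step 3 — invert S. det(S) = 13.2·2.8 - (3.4)² = 25.4.
  S^{-1} = (1/det) · [[d, -b], [-b, a]] = [[0.1102, -0.1339],
 [-0.1339, 0.5197]].

Step 4 — quadratic form (x̄ - mu_0)^T · S^{-1} · (x̄ - mu_0):
  S^{-1} · (x̄ - mu_0) = (-0.3465, 0.9921),
  (x̄ - mu_0)^T · [...] = (-1.2)·(-0.3465) + (1.6)·(0.9921) = 2.0031.

Step 5 — scale by n: T² = 5 · 2.0031 = 10.0157.

T² ≈ 10.0157


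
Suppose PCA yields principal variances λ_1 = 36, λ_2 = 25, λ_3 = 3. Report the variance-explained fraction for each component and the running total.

Step 1 — total variance = trace(Sigma) = Σ λ_i = 36 + 25 + 3 = 64.

Step 2 — fraction explained by component i = λ_i / Σ λ:
  PC1: 36/64 = 0.5625
  PC2: 25/64 = 0.3906
  PC3: 3/64 = 0.0469

Step 3 — cumulative fraction after k components = (λ_1 + ... + λ_k) / Σ λ:
  k = 1: 36/64 = 0.5625
  k = 2: (36 + 25)/64 = 61/64 = 0.9531
  k = 3: (36 + 25 + 3)/64 = 64/64 = 1

Summary (fraction, with percent):

explained: PC1 0.5625 (56.25%), PC2 0.3906 (39.06%), PC3 0.0469 (4.69%);  cumulative: 0.5625, 0.9531, 1


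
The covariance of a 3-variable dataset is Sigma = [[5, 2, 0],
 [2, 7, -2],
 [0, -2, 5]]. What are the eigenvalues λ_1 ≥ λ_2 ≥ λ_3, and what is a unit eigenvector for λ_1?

Step 1 — characteristic polynomial p(λ) = det(λI - Sigma) = λ³ - tr·λ² + c_1·λ - det, where tr = trace, c_1 = sum of the principal 2×2 minors, det = det(Sigma):
  tr = 5 + 7 + 5 = 17,
  c_1 = (5·7 - (2)²) + (5·5 - (0)²) + (7·5 - (-2)²) = 31 + 25 + 31 = 87,
  det = 5·(7·5 - (-2)²) - (2)·((2)·5 - (-2)·(0)) + (0)·((2)·(-2) - 7·(0)) = 5·(31) - (2)·(10) + (0)·(-4) = 135.
  So p(λ) = λ³ - 17λ² + 87λ - 135.
Step 2 — look for an integer root (rational root theorem: any rational root is an integer divisor of 135). Testing λ = 3:
  p(3) = 27 - 153 + 261 - 135 = 0  ✓
  Dividing out (λ - 3): p(λ) = (λ - 3)(λ² - 14λ + 45).
Step 3 — remaining eigenvalues from the quadratic λ² - 14λ + 45 = 0:
  Δ = 14² - 4·45 = 196 - 180 = 16,  λ = (14 ± √16)/2 = (14 ± 4)/2 = 9 or 5.
  Sorted: λ_1 = 9,  λ_2 = 5,  λ_3 = 3  (check: sum = 17 = tr ✓).

Step 4 — unit eigenvector for λ_1 = 9: v spans the null space of (Sigma - λ_1 I), whose rows are
  r_1 = (-4, 2, 0),  r_2 = (2, -2, -2),  r_3 = (0, -2, -4).
  v is orthogonal to every row, so take v ∝ r_1 × r_2 = ((2)·(-2) - (0)·(-2), (0)·(2) - (-4)·(-2), (-4)·(-2) - (2)·(2)) = (-4, -8, 4).
  Rescale (divide by 4; multiply by -1 so the first nonzero entry is positive): u = (1, 2, -1).
  ||u|| = √((1)² + (2)² + (-1)²) = √(6) ≈ 2.4495,  v_1 = u/||u|| ≈ (0.4082, 0.8165, -0.4082) (||v_1|| = 1).

λ_1 = 9,  λ_2 = 5,  λ_3 = 3;  v_1 ≈ (0.4082, 0.8165, -0.4082)
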